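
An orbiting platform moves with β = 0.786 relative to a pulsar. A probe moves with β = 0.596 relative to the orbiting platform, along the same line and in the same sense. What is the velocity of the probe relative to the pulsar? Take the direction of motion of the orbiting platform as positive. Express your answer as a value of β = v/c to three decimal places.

β = 0.941

With v = 0.786 and u' = 0.596 (in units of c),
u = (u' + v)/(1 + u'v/c²):
u = (0.596 + 0.786) / (1 + 0.596·0.786) = 1.3820/1.4685 = 0.9411
(Galilean addition would give +1.382c, exceeding c.)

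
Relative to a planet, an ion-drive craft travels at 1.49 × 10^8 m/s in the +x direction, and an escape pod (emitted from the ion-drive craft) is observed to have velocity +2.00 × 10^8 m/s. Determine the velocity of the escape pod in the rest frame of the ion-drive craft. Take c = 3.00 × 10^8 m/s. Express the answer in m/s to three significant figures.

v = 0.497c, u = 0.667c.
Invert the composition law: u' = (u − v)/(1 − uv/c²).
u' = (0.667 − 0.497) / (1 − (0.667)(0.497)) = 0.1700/0.6689 = 0.2542.
u' = 0.2542 × 3.00 × 10^8 m/s.

+7.62 × 10^7 m/s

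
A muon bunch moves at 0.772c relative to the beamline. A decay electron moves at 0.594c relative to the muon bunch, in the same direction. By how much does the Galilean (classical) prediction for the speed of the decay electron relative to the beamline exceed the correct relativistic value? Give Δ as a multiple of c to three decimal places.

Galilean: u_cl = 0.594 + 0.772 = 1.3660.
Relativistic: u_rel = (0.594 + 0.772) / (1 + 0.594·0.772) = 1.3660/1.4586 = 0.9365.
Δ = 1.3660 − 0.9365 = 0.4295.
(The classical prediction exceeds c; the relativistic result does not.)

Δ = 0.429c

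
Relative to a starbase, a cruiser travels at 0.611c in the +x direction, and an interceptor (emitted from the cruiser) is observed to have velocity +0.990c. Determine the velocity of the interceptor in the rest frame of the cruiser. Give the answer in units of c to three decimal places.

Invert the composition law: u' = (u − v)/(1 − uv/c²).
u' = (0.990 − 0.611) / (1 − (0.990)(0.611)) = 0.3790/0.3951 = 0.9592.

+0.959c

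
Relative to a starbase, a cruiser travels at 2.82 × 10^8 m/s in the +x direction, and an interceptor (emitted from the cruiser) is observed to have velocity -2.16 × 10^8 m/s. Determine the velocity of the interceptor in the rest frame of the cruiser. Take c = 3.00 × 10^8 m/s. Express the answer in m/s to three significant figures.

v = 0.940c, u = -0.720c.
Invert the composition law: u' = (u − v)/(1 − uv/c²).
u' = (-0.720 − 0.940) / (1 − (-0.720)(0.940)) = -1.6600/1.6768 = -0.9900.
u' = -0.9900 × 3.00 × 10^8 m/s.

-2.97 × 10^8 m/s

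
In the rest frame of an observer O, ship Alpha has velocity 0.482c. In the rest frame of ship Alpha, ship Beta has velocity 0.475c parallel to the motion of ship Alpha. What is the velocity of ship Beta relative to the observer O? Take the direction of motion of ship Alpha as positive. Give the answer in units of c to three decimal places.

0.779c

With v = 0.482 and u' = 0.475 (in units of c),
u = (u' + v)/(1 + u'v/c²):
u = (0.475 + 0.482) / (1 + 0.475·0.482) = 0.9570/1.2289 = 0.7787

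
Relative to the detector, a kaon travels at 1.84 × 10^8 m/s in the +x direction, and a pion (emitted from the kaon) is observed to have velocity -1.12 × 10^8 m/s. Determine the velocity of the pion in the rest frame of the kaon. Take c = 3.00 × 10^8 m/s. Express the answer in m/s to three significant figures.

v = 0.613c, u = -0.373c.
Invert the composition law: u' = (u − v)/(1 − uv/c²).
u' = (-0.373 − 0.613) / (1 − (-0.373)(0.613)) = -0.9867/1.2290 = -0.8028.
u' = -0.8028 × 3.00 × 10^8 m/s.

-2.41 × 10^8 m/s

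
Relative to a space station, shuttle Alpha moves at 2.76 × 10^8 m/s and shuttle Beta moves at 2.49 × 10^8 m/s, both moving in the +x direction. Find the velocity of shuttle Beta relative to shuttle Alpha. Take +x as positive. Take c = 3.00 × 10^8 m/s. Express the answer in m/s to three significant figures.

-1.14 × 10^8 m/s

β_A = 0.920, β_B = 0.830 (dividing each by c = 3.00 × 10^8 m/s).
Transform to A's frame with the inverse velocity-addition law: u' = (u − v)/(1 − uv/c²), taking u = β_B and v = β_A.
u' = (0.830 − 0.920) / (1 − (0.920)(0.830)) = -0.0900/0.2364 = -0.3807.
u' = -0.3807 × 3.00 × 10^8 m/s.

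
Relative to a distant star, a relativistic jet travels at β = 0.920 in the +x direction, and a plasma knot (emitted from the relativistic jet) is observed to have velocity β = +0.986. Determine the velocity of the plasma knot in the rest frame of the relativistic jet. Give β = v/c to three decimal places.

β = +0.711

Invert the composition law: u' = (u − v)/(1 − uv/c²).
u' = (0.986 − 0.920) / (1 − (0.986)(0.920)) = 0.0660/0.0929 = 0.7106.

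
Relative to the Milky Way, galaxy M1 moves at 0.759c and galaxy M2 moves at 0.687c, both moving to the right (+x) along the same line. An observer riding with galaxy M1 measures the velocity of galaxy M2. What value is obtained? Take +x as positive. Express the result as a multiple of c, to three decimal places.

-0.150c

β_A = 0.759, β_B = 0.687.
Transform to A's frame with the inverse velocity-addition law: u' = (u − v)/(1 − uv/c²), taking u = β_B and v = β_A.
u' = (0.687 − 0.759) / (1 − (0.759)(0.687)) = -0.0720/0.4786 = -0.1504.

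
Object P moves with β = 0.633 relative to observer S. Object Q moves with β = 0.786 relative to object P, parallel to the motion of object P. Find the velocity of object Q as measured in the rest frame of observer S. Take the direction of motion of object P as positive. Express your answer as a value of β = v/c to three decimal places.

With v = 0.633 and u' = 0.786 (in units of c),
u = (u' + v)/(1 + u'v/c²):
u = (0.786 + 0.633) / (1 + 0.786·0.633) = 1.4190/1.4975 = 0.9476
(Galilean addition would give +1.419c, exceeding c.)

β = 0.948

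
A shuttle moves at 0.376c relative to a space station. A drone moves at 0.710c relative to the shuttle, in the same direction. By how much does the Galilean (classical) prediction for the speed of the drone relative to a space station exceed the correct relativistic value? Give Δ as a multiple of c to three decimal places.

Δ = 0.229c

Galilean: u_cl = 0.710 + 0.376 = 1.0860.
Relativistic: u_rel = (0.710 + 0.376) / (1 + 0.710·0.376) = 1.0860/1.2670 = 0.8572.
Δ = 1.0860 − 0.8572 = 0.2288.
(The classical prediction exceeds c; the relativistic result does not.)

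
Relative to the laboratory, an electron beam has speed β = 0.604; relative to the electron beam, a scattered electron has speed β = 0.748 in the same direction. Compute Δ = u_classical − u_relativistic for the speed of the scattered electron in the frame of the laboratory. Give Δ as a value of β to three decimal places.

Galilean: u_cl = 0.748 + 0.604 = 1.3520.
Relativistic: u_rel = (0.748 + 0.604) / (1 + 0.748·0.604) = 1.3520/1.4518 = 0.9313.
Δ = 1.3520 − 0.9313 = 0.4207.
(The classical prediction exceeds c; the relativistic result does not.)

Δ = 0.421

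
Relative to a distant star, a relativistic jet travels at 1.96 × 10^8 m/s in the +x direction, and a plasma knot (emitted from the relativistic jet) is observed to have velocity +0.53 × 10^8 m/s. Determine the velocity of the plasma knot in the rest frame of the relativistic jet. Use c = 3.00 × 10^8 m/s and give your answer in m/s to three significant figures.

v = 0.653c, u = 0.177c.
Invert the composition law: u' = (u − v)/(1 − uv/c²).
u' = (0.177 − 0.653) / (1 − (0.177)(0.653)) = -0.4767/0.8846 = -0.5389.
u' = -0.5389 × 3.00 × 10^8 m/s.

-1.62 × 10^8 m/s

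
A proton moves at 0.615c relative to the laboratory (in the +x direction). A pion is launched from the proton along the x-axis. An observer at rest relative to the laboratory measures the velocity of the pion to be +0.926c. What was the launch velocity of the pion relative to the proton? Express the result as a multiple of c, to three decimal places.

+0.722c

Invert the composition law: u' = (u − v)/(1 − uv/c²).
u' = (0.926 − 0.615) / (1 − (0.926)(0.615)) = 0.3110/0.4305 = 0.7224.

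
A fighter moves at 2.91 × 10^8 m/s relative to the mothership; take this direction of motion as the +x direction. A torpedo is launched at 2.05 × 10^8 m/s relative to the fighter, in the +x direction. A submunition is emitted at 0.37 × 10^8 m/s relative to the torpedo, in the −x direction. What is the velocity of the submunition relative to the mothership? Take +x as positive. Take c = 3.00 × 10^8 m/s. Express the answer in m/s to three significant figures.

Apply u = (u' + v)/(1 + u'v/c²) successively, working outward toward the mothership.
(Dividing each given speed by c = 3.00 × 10^8 m/s to work in units of c.)
Start: velocity of the fighter relative to the mothership = 0.9700c.
Compose with the torpedo (u' = 0.683 in the fighter frame): u_1 = (0.683 + 0.970) / (1 + 0.683·0.970) = 1.6533/1.6628 = 0.9943.
Compose with the submunition (u' = -0.123 in the torpedo frame): u_2 = (-0.123 + 0.994) / (1 + (-0.123)·0.994) = 0.8710/0.8774 = 0.9927.
So u = 0.9927 × 3.00 × 10^8 m/s.

+2.98 × 10^8 m/s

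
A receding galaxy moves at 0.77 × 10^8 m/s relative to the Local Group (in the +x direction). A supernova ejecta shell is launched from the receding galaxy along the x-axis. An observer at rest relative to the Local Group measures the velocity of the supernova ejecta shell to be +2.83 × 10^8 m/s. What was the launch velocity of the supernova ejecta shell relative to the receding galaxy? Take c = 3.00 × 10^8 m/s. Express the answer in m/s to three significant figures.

v = 0.257c, u = 0.943c.
Invert the composition law: u' = (u − v)/(1 − uv/c²).
u' = (0.943 − 0.257) / (1 − (0.943)(0.257)) = 0.6867/0.7579 = 0.9060.
u' = 0.9060 × 3.00 × 10^8 m/s.

+2.72 × 10^8 m/s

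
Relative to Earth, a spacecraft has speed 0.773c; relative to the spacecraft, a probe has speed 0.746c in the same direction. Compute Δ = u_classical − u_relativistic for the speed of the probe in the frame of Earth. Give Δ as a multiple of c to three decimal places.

Galilean: u_cl = 0.746 + 0.773 = 1.5190.
Relativistic: u_rel = (0.746 + 0.773) / (1 + 0.746·0.773) = 1.5190/1.5767 = 0.9634.
Δ = 1.5190 − 0.9634 = 0.5556.
(The classical prediction exceeds c; the relativistic result does not.)

Δ = 0.556c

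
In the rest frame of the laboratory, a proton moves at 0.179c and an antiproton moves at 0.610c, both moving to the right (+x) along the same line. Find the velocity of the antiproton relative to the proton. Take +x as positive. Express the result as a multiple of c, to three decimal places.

β_A = 0.179, β_B = 0.610.
Transform to A's frame with the inverse velocity-addition law: u' = (u − v)/(1 − uv/c²), taking u = β_B and v = β_A.
u' = (0.610 − 0.179) / (1 − (0.179)(0.610)) = 0.4310/0.8908 = 0.4838.

+0.484c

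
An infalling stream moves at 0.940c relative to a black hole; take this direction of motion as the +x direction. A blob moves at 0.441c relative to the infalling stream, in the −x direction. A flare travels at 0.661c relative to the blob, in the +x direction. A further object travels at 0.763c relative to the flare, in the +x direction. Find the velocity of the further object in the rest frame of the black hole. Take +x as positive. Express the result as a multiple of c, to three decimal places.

Apply u = (u' + v)/(1 + u'v/c²) successively, working outward toward the black hole.
Start: velocity of the infalling stream relative to the black hole = 0.9400c.
Compose with the blob (u' = -0.441 in the infalling stream frame): u_1 = (-0.441 + 0.940) / (1 + (-0.441)·0.940) = 0.4990/0.5855 = 0.8523.
Compose with the flare (u' = 0.661 in the blob frame): u_2 = (0.661 + 0.852) / (1 + 0.661·0.852) = 1.5133/1.5634 = 0.9680.
Compose with the further object (u' = 0.763 in the flare frame): u_3 = (0.763 + 0.968) / (1 + 0.763·0.968) = 1.7310/1.7386 = 0.9956.

+0.996c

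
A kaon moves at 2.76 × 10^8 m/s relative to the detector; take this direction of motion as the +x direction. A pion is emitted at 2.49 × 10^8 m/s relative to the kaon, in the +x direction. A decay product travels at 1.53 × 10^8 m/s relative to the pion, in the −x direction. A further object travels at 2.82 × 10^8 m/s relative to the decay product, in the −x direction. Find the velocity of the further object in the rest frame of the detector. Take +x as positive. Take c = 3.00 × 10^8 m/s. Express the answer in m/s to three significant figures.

Apply u = (u' + v)/(1 + u'v/c²) successively, working outward toward the detector.
(Dividing each given speed by c = 3.00 × 10^8 m/s to work in units of c.)
Start: velocity of the kaon relative to the detector = 0.9200c.
Compose with the pion (u' = 0.830 in the kaon frame): u_1 = (0.830 + 0.920) / (1 + 0.830·0.920) = 1.7500/1.7636 = 0.9923.
Compose with the decay product (u' = -0.510 in the pion frame): u_2 = (-0.510 + 0.992) / (1 + (-0.510)·0.992) = 0.4823/0.4939 = 0.9764.
Compose with the further object (u' = -0.940 in the decay product frame): u_3 = (-0.940 + 0.976) / (1 + (-0.940)·0.976) = 0.0364/0.0822 = 0.4433.
So u = 0.4433 × 3.00 × 10^8 m/s.

+1.33 × 10^8 m/s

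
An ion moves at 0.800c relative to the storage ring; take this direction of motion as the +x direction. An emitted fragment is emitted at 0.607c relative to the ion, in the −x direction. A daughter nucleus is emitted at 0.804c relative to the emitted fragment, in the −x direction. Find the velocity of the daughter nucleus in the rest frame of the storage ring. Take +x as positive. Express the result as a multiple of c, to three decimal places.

-0.614c

Apply u = (u' + v)/(1 + u'v/c²) successively, working outward toward the storage ring.
Start: velocity of the ion relative to the storage ring = 0.8000c.
Compose with the emitted fragment (u' = -0.607 in the ion frame): u_1 = (-0.607 + 0.800) / (1 + (-0.607)·0.800) = 0.1930/0.5144 = 0.3752.
Compose with the daughter nucleus (u' = -0.804 in the emitted fragment frame): u_2 = (-0.804 + 0.375) / (1 + (-0.804)·0.375) = -0.4288/0.6983 = -0.6140.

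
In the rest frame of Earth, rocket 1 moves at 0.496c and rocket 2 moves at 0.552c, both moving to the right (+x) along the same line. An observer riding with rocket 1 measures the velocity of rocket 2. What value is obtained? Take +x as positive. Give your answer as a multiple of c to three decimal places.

β_A = 0.496, β_B = 0.552.
Transform to A's frame with the inverse velocity-addition law: u' = (u − v)/(1 − uv/c²), taking u = β_B and v = β_A.
u' = (0.552 − 0.496) / (1 − (0.496)(0.552)) = 0.0560/0.7262 = 0.0771.

+0.077c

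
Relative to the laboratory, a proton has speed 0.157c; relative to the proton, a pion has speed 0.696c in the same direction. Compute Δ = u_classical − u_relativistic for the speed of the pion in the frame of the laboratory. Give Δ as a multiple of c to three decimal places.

Δ = 0.084c

Galilean: u_cl = 0.696 + 0.157 = 0.8530.
Relativistic: u_rel = (0.696 + 0.157) / (1 + 0.696·0.157) = 0.8530/1.1093 = 0.7690.
Δ = 0.8530 − 0.7690 = 0.0840.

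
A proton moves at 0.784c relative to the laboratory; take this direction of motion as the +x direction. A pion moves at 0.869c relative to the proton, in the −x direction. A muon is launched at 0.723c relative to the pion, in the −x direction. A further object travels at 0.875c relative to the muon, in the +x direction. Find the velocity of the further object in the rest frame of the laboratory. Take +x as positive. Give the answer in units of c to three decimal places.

+0.165c

Apply u = (u' + v)/(1 + u'v/c²) successively, working outward toward the laboratory.
Start: velocity of the proton relative to the laboratory = 0.7840c.
Compose with the pion (u' = -0.869 in the proton frame): u_1 = (-0.869 + 0.784) / (1 + (-0.869)·0.784) = -0.0850/0.3187 = -0.2667.
Compose with the muon (u' = -0.723 in the pion frame): u_2 = (-0.723 + (-0.267)) / (1 + (-0.723)·(-0.267)) = -0.9897/1.1928 = -0.8297.
Compose with the further object (u' = 0.875 in the muon frame): u_3 = (0.875 + (-0.830)) / (1 + 0.875·(-0.830)) = 0.0453/0.2740 = 0.1653.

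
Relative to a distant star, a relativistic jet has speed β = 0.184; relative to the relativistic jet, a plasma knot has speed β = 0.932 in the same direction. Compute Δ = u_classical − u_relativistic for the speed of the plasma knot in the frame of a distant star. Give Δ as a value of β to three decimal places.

Δ = 0.163

Galilean: u_cl = 0.932 + 0.184 = 1.1160.
Relativistic: u_rel = (0.932 + 0.184) / (1 + 0.932·0.184) = 1.1160/1.1715 = 0.9526.
Δ = 1.1160 − 0.9526 = 0.1634.
(The classical prediction exceeds c; the relativistic result does not.)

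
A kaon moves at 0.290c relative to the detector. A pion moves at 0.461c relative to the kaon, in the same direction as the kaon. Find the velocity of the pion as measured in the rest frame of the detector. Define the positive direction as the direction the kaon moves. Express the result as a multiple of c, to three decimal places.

0.662c

With v = 0.290 and u' = 0.461 (in units of c),
u = (u' + v)/(1 + u'v/c²):
u = (0.461 + 0.290) / (1 + 0.461·0.290) = 0.7510/1.1337 = 0.6624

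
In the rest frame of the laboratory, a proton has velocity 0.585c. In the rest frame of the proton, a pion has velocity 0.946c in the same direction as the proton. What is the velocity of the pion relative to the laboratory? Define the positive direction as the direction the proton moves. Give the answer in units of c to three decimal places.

With v = 0.585 and u' = 0.946 (in units of c),
u = (u' + v)/(1 + u'v/c²):
u = (0.946 + 0.585) / (1 + 0.946·0.585) = 1.5310/1.5534 = 0.9856

0.986c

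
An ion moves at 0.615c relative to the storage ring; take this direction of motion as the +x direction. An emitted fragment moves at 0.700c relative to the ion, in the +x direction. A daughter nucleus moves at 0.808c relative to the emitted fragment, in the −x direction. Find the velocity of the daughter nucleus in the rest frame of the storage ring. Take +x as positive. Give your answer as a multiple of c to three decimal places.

+0.433c

Apply u = (u' + v)/(1 + u'v/c²) successively, working outward toward the storage ring.
Start: velocity of the ion relative to the storage ring = 0.6150c.
Compose with the emitted fragment (u' = 0.700 in the ion frame): u_1 = (0.700 + 0.615) / (1 + 0.700·0.615) = 1.3150/1.4305 = 0.9193.
Compose with the daughter nucleus (u' = -0.808 in the emitted fragment frame): u_2 = (-0.808 + 0.919) / (1 + (-0.808)·0.919) = 0.1113/0.2572 = 0.4325.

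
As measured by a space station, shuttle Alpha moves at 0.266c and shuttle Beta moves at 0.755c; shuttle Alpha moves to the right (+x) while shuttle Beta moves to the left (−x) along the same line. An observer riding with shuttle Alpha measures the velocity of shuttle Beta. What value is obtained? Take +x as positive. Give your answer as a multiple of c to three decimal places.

-0.850c

β_A = 0.266, β_B = -0.755.
Transform to A's frame with the inverse velocity-addition law: u' = (u − v)/(1 − uv/c²), taking u = β_B and v = β_A.
u' = (-0.755 − 0.266) / (1 − (0.266)(-0.755)) = -1.0210/1.2008 = -0.8502.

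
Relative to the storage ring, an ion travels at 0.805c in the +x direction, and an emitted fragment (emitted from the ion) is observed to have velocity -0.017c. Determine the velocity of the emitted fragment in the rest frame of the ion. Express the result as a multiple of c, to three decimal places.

Invert the composition law: u' = (u − v)/(1 − uv/c²).
u' = (-0.017 − 0.805) / (1 − (-0.017)(0.805)) = -0.8220/1.0137 = -0.8109.

-0.811c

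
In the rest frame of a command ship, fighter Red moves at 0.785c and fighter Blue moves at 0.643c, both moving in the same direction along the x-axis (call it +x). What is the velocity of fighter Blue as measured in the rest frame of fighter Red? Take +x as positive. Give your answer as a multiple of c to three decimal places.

β_A = 0.785, β_B = 0.643.
Transform to A's frame with the inverse velocity-addition law: u' = (u − v)/(1 − uv/c²), taking u = β_B and v = β_A.
u' = (0.643 − 0.785) / (1 − (0.785)(0.643)) = -0.1420/0.4952 = -0.2867.

-0.287c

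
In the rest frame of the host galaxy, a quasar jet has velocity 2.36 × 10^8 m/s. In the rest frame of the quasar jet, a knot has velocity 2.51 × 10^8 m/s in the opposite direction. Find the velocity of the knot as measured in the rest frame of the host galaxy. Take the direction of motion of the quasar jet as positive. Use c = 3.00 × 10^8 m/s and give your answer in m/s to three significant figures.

-4.39 × 10^7 m/s

In units of c (dividing by 3.00 × 10^8 m/s): v = 0.787, u' = -0.837.
u = (u' + v)/(1 + u'v/c²):
u = (-0.837 + 0.787) / (1 + (-0.837)·0.787) = -0.0500/0.3418 = -0.1463
(Galilean addition would give -0.050c.)
Converting back: u = -0.1463 × 3.00 × 10^8 m/s.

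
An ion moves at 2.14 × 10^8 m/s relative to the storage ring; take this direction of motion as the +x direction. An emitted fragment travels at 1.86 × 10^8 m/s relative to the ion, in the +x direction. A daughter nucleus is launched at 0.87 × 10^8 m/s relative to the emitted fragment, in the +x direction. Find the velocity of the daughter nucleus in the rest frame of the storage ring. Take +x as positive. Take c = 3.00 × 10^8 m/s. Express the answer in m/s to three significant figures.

2.87 × 10^8 m/s

Apply u = (u' + v)/(1 + u'v/c²) successively, working outward toward the storage ring.
(Dividing each given speed by c = 3.00 × 10^8 m/s to work in units of c.)
Start: velocity of the ion relative to the storage ring = 0.7133c.
Compose with the emitted fragment (u' = 0.620 in the ion frame): u_1 = (0.620 + 0.713) / (1 + 0.620·0.713) = 1.3333/1.4423 = 0.9245.
Compose with the daughter nucleus (u' = 0.290 in the emitted fragment frame): u_2 = (0.290 + 0.924) / (1 + 0.290·0.924) = 1.2145/1.2681 = 0.9577.
So u = 0.9577 × 3.00 × 10^8 m/s.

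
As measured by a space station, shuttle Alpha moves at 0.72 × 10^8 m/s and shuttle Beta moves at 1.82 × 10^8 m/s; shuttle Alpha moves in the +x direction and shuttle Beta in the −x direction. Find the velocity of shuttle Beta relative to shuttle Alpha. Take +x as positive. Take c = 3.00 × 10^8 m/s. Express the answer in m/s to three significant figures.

β_A = 0.240, β_B = -0.607 (dividing each by c = 3.00 × 10^8 m/s).
Transform to A's frame with the inverse velocity-addition law: u' = (u − v)/(1 − uv/c²), taking u = β_B and v = β_A.
u' = (-0.607 − 0.240) / (1 − (0.240)(-0.607)) = -0.8467/1.1456 = -0.7391.
u' = -0.7391 × 3.00 × 10^8 m/s.

-2.22 × 10^8 m/s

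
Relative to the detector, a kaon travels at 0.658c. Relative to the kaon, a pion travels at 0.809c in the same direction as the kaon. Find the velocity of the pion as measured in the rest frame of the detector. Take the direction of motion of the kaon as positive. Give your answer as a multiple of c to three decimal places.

With v = 0.658 and u' = 0.809 (in units of c),
u = (u' + v)/(1 + u'v/c²):
u = (0.809 + 0.658) / (1 + 0.809·0.658) = 1.4670/1.5323 = 0.9574
(Galilean addition would give +1.467c, exceeding c.)

0.957c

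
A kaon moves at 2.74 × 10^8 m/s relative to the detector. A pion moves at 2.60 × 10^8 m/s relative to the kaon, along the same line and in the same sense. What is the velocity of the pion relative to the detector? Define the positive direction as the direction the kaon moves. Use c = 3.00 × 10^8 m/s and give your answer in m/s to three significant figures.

In units of c (dividing by 3.00 × 10^8 m/s): v = 0.913, u' = 0.867.
u = (u' + v)/(1 + u'v/c²):
u = (0.867 + 0.913) / (1 + 0.867·0.913) = 1.7800/1.7916 = 0.9935
(Galilean addition would give +1.780c, exceeding c.)
Converting back: u = 0.9935 × 3.00 × 10^8 m/s.

2.98 × 10^8 m/s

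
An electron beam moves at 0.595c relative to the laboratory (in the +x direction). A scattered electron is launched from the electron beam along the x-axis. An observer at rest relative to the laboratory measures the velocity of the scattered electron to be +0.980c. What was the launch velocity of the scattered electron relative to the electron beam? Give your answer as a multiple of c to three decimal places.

Invert the composition law: u' = (u − v)/(1 − uv/c²).
u' = (0.980 − 0.595) / (1 − (0.980)(0.595)) = 0.3850/0.4169 = 0.9235.

+0.923c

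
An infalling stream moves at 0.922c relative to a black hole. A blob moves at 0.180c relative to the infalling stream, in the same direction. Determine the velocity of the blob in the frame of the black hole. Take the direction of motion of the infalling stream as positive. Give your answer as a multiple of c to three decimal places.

With v = 0.922 and u' = 0.180 (in units of c),
u = (u' + v)/(1 + u'v/c²):
u = (0.180 + 0.922) / (1 + 0.180·0.922) = 1.1020/1.1660 = 0.9451

0.945c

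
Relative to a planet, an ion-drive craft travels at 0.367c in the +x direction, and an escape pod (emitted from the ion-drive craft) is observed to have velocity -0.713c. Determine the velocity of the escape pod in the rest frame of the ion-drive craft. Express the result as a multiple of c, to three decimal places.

-0.856c

Invert the composition law: u' = (u − v)/(1 − uv/c²).
u' = (-0.713 − 0.367) / (1 − (-0.713)(0.367)) = -1.0800/1.2617 = -0.8560.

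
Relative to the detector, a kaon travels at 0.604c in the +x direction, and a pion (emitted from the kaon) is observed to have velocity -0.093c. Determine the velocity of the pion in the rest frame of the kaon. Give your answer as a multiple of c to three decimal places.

Invert the composition law: u' = (u − v)/(1 − uv/c²).
u' = (-0.093 − 0.604) / (1 − (-0.093)(0.604)) = -0.6970/1.0562 = -0.6599.

-0.660c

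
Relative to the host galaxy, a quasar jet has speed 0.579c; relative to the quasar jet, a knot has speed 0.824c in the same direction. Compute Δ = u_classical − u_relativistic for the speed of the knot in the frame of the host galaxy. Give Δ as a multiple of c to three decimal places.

Galilean: u_cl = 0.824 + 0.579 = 1.4030.
Relativistic: u_rel = (0.824 + 0.579) / (1 + 0.824·0.579) = 1.4030/1.4771 = 0.9498.
Δ = 1.4030 − 0.9498 = 0.4532.
(The classical prediction exceeds c; the relativistic result does not.)

Δ = 0.453c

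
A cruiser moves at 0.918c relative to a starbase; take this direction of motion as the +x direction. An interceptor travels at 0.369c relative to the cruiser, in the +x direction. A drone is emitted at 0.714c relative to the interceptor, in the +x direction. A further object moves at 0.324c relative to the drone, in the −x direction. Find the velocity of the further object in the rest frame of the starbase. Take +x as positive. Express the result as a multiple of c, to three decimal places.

+0.987c

Apply u = (u' + v)/(1 + u'v/c²) successively, working outward toward the starbase.
Start: velocity of the cruiser relative to the starbase = 0.9180c.
Compose with the interceptor (u' = 0.369 in the cruiser frame): u_1 = (0.369 + 0.918) / (1 + 0.369·0.918) = 1.2870/1.3387 = 0.9614.
Compose with the drone (u' = 0.714 in the interceptor frame): u_2 = (0.714 + 0.961) / (1 + 0.714·0.961) = 1.6754/1.6864 = 0.9934.
Compose with the further object (u' = -0.324 in the drone frame): u_3 = (-0.324 + 0.993) / (1 + (-0.324)·0.993) = 0.6694/0.6781 = 0.9872.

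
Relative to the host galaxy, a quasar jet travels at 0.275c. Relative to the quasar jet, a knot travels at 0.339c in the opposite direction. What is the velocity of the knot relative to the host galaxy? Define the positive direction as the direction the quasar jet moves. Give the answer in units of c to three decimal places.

-0.071c

With v = 0.275 and u' = -0.339 (in units of c),
u = (u' + v)/(1 + u'v/c²):
u = (-0.339 + 0.275) / (1 + (-0.339)·0.275) = -0.0640/0.9068 = -0.0706
(Galilean addition would give -0.064c.)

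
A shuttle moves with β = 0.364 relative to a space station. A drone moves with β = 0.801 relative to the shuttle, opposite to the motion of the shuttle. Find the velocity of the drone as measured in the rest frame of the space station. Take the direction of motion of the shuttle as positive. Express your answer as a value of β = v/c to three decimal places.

β = -0.617

With v = 0.364 and u' = -0.801 (in units of c),
u = (u' + v)/(1 + u'v/c²):
u = (-0.801 + 0.364) / (1 + (-0.801)·0.364) = -0.4370/0.7084 = -0.6169
(Galilean addition would give -0.437c.)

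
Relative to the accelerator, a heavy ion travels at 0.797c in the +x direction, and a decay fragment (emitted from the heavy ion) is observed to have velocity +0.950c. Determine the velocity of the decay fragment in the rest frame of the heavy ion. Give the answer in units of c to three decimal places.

Invert the composition law: u' = (u − v)/(1 − uv/c²).
u' = (0.950 − 0.797) / (1 − (0.950)(0.797)) = 0.1530/0.2429 = 0.6300.

+0.630c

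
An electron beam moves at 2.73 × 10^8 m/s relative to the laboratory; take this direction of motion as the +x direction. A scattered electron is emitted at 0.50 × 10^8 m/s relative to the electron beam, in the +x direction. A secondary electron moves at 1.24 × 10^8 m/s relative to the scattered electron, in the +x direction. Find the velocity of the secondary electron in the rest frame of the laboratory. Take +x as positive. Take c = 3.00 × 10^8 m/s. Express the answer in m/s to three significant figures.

Apply u = (u' + v)/(1 + u'v/c²) successively, working outward toward the laboratory.
(Dividing each given speed by c = 3.00 × 10^8 m/s to work in units of c.)
Start: velocity of the electron beam relative to the laboratory = 0.9100c.
Compose with the scattered electron (u' = 0.167 in the electron beam frame): u_1 = (0.167 + 0.910) / (1 + 0.167·0.910) = 1.0767/1.1517 = 0.9349.
Compose with the secondary electron (u' = 0.413 in the scattered electron frame): u_2 = (0.413 + 0.935) / (1 + 0.413·0.935) = 1.3482/1.3864 = 0.9724.
So u = 0.9724 × 3.00 × 10^8 m/s.

2.92 × 10^8 m/s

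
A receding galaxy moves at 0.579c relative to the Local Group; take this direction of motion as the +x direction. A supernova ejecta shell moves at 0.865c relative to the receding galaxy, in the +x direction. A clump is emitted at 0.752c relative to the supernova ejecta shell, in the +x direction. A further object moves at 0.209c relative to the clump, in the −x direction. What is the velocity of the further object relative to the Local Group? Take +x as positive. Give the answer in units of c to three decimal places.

Apply u = (u' + v)/(1 + u'v/c²) successively, working outward toward the Local Group.
Start: velocity of the receding galaxy relative to the Local Group = 0.5790c.
Compose with the supernova ejecta shell (u' = 0.865 in the receding galaxy frame): u_1 = (0.865 + 0.579) / (1 + 0.865·0.579) = 1.4440/1.5008 = 0.9621.
Compose with the clump (u' = 0.752 in the supernova ejecta shell frame): u_2 = (0.752 + 0.962) / (1 + 0.752·0.962) = 1.7141/1.7235 = 0.9946.
Compose with the further object (u' = -0.209 in the clump frame): u_3 = (-0.209 + 0.995) / (1 + (-0.209)·0.995) = 0.7856/0.7921 = 0.9917.

+0.992c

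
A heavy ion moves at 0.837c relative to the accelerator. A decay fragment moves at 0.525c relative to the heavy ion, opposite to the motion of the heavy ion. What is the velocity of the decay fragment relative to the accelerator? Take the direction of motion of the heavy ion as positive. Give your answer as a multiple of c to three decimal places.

With v = 0.837 and u' = -0.525 (in units of c),
u = (u' + v)/(1 + u'v/c²):
u = (-0.525 + 0.837) / (1 + (-0.525)·0.837) = 0.3120/0.5606 = 0.5566
(Galilean addition would give +0.312c.)

+0.557c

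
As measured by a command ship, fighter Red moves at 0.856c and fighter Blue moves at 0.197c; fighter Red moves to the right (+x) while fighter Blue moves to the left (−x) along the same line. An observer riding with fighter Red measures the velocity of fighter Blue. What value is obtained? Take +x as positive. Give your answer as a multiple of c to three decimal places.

β_A = 0.856, β_B = -0.197.
Transform to A's frame with the inverse velocity-addition law: u' = (u − v)/(1 − uv/c²), taking u = β_B and v = β_A.
u' = (-0.197 − 0.856) / (1 − (0.856)(-0.197)) = -1.0530/1.1686 = -0.9011.

-0.901c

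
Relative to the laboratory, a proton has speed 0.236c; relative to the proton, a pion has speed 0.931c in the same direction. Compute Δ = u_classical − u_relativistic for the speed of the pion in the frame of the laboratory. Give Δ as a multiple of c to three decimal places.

Galilean: u_cl = 0.931 + 0.236 = 1.1670.
Relativistic: u_rel = (0.931 + 0.236) / (1 + 0.931·0.236) = 1.1670/1.2197 = 0.9568.
Δ = 1.1670 − 0.9568 = 0.2102.
(The classical prediction exceeds c; the relativistic result does not.)

Δ = 0.210c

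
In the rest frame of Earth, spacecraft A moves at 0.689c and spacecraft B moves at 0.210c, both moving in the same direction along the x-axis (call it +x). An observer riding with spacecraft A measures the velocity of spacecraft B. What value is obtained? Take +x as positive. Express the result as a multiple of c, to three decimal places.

-0.560c

β_A = 0.689, β_B = 0.210.
Transform to A's frame with the inverse velocity-addition law: u' = (u − v)/(1 − uv/c²), taking u = β_B and v = β_A.
u' = (0.210 − 0.689) / (1 − (0.689)(0.210)) = -0.4790/0.8553 = -0.5600.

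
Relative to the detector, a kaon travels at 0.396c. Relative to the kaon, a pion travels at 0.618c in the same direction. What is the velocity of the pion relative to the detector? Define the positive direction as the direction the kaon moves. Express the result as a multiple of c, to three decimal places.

0.815c

With v = 0.396 and u' = 0.618 (in units of c),
u = (u' + v)/(1 + u'v/c²):
u = (0.618 + 0.396) / (1 + 0.618·0.396) = 1.0140/1.2447 = 0.8146
(Galilean addition would give +1.014c, exceeding c.)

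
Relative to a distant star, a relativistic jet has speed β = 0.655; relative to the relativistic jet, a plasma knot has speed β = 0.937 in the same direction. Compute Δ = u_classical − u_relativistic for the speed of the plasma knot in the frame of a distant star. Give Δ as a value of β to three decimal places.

Galilean: u_cl = 0.937 + 0.655 = 1.5920.
Relativistic: u_rel = (0.937 + 0.655) / (1 + 0.937·0.655) = 1.5920/1.6137 = 0.9865.
Δ = 1.5920 − 0.9865 = 0.6055.
(The classical prediction exceeds c; the relativistic result does not.)

Δ = 0.605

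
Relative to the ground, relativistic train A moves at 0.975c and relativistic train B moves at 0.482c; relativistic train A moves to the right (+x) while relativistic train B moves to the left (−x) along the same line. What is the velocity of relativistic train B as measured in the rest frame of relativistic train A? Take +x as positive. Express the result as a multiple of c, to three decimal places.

β_A = 0.975, β_B = -0.482.
Transform to A's frame with the inverse velocity-addition law: u' = (u − v)/(1 − uv/c²), taking u = β_B and v = β_A.
u' = (-0.482 − 0.975) / (1 − (0.975)(-0.482)) = -1.4570/1.4700 = -0.9912.

-0.991c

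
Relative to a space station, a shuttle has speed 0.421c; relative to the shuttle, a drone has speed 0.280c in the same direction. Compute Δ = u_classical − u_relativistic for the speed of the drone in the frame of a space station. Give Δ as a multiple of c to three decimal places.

Δ = 0.074c

Galilean: u_cl = 0.280 + 0.421 = 0.7010.
Relativistic: u_rel = (0.280 + 0.421) / (1 + 0.280·0.421) = 0.7010/1.1179 = 0.6271.
Δ = 0.7010 − 0.6271 = 0.0739.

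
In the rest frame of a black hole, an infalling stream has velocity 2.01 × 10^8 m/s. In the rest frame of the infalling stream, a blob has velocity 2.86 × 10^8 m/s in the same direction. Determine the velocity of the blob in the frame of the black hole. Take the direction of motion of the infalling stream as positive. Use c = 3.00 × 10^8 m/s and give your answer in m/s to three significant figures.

2.97 × 10^8 m/s

In units of c (dividing by 3.00 × 10^8 m/s): v = 0.670, u' = 0.953.
u = (u' + v)/(1 + u'v/c²):
u = (0.953 + 0.670) / (1 + 0.953·0.670) = 1.6233/1.6387 = 0.9906
Converting back: u = 0.9906 × 3.00 × 10^8 m/s.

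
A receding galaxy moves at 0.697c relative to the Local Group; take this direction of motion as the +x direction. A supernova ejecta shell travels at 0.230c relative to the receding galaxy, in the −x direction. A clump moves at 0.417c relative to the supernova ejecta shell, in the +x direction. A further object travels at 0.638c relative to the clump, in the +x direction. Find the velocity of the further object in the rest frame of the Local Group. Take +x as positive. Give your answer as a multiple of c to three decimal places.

Apply u = (u' + v)/(1 + u'v/c²) successively, working outward toward the Local Group.
Start: velocity of the receding galaxy relative to the Local Group = 0.6970c.
Compose with the supernova ejecta shell (u' = -0.230 in the receding galaxy frame): u_1 = (-0.230 + 0.697) / (1 + (-0.230)·0.697) = 0.4670/0.8397 = 0.5562.
Compose with the clump (u' = 0.417 in the supernova ejecta shell frame): u_2 = (0.417 + 0.556) / (1 + 0.417·0.556) = 0.9732/1.2319 = 0.7900.
Compose with the further object (u' = 0.638 in the clump frame): u_3 = (0.638 + 0.790) / (1 + 0.638·0.790) = 1.4280/1.5040 = 0.9494.

+0.949c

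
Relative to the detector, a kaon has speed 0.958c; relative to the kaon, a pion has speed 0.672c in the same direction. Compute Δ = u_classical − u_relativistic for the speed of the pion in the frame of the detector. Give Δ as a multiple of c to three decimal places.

Δ = 0.638c

Galilean: u_cl = 0.672 + 0.958 = 1.6300.
Relativistic: u_rel = (0.672 + 0.958) / (1 + 0.672·0.958) = 1.6300/1.6438 = 0.9916.
Δ = 1.6300 − 0.9916 = 0.6384.
(The classical prediction exceeds c; the relativistic result does not.)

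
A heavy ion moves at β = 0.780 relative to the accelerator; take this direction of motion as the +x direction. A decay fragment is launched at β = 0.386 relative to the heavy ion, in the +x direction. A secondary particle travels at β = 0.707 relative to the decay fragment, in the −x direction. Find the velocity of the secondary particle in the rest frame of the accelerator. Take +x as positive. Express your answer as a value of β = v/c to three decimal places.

β = +0.516

Apply u = (u' + v)/(1 + u'v/c²) successively, working outward toward the accelerator.
Start: velocity of the heavy ion relative to the accelerator = 0.7800c.
Compose with the decay fragment (u' = 0.386 in the heavy ion frame): u_1 = (0.386 + 0.780) / (1 + 0.386·0.780) = 1.1660/1.3011 = 0.8962.
Compose with the secondary particle (u' = -0.707 in the decay fragment frame): u_2 = (-0.707 + 0.896) / (1 + (-0.707)·0.896) = 0.1892/0.3664 = 0.5163.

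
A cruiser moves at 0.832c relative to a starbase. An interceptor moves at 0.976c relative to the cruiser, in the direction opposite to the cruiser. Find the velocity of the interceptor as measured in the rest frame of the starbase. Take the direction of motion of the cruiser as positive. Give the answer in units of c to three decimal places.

With v = 0.832 and u' = -0.976 (in units of c),
u = (u' + v)/(1 + u'v/c²):
u = (-0.976 + 0.832) / (1 + (-0.976)·0.832) = -0.1440/0.1880 = -0.7661

-0.766c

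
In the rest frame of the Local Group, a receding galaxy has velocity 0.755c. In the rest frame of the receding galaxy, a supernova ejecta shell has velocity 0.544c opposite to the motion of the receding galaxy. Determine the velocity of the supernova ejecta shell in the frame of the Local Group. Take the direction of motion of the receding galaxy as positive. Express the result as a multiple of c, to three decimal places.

+0.358c

With v = 0.755 and u' = -0.544 (in units of c),
u = (u' + v)/(1 + u'v/c²):
u = (-0.544 + 0.755) / (1 + (-0.544)·0.755) = 0.2110/0.5893 = 0.3581
(Galilean addition would give +0.211c.)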